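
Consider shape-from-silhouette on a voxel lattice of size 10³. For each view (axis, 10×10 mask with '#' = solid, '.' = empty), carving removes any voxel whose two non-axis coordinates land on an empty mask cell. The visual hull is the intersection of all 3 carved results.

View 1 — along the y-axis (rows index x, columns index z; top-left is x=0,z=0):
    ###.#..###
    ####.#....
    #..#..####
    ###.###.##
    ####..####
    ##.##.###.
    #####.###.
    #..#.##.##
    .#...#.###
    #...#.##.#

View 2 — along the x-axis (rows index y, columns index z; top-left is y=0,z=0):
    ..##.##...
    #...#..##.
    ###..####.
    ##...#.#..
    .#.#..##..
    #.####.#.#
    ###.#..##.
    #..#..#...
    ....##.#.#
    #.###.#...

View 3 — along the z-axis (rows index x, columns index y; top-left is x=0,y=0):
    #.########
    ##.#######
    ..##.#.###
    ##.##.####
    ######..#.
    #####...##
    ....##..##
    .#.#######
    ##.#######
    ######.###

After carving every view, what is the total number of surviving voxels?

full grid |V| = 1000
  1. axis=1 (XZ plane), |mask|=65  ⇒  voxels=650
  2. axis=0 (YZ plane), |mask|=48  ⇒  voxels=313
  3. axis=2 (XY plane), |mask|=76  ⇒  voxels=220

220 voxels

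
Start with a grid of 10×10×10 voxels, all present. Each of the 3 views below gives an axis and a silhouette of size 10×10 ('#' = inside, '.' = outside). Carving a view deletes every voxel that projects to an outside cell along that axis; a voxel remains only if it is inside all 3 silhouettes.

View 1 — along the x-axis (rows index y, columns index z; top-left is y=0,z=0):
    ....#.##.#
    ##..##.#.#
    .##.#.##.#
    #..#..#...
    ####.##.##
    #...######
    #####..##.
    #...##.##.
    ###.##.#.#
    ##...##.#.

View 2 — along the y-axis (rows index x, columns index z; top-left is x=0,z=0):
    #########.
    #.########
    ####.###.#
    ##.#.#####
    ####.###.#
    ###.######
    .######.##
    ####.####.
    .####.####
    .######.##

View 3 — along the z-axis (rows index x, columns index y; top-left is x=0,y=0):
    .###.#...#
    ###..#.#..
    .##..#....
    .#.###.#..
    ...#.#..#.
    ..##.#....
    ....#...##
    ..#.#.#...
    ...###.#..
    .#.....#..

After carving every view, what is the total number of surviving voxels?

start: 10×10×10 = 1000 voxels
V1 x: intersect with YZ mask (58 set) -- 580 left
V2 y: intersect with XZ mask (83 set) -- 473 left
V3 z: intersect with XY mask (36 set) -- 175 left

175 voxels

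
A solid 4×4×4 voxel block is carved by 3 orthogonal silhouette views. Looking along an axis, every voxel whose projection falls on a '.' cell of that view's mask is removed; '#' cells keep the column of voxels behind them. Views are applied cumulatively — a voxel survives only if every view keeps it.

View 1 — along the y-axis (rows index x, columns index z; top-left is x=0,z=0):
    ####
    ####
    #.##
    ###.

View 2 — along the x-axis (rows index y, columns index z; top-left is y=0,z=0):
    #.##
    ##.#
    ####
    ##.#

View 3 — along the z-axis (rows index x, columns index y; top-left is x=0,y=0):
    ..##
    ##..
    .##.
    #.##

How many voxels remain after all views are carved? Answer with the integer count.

voxel count = 25

start: 4×4×4 = 64 voxels
after view 1 [y-axis, 14 of 16 cells solid] → remaining = 56
after view 2 [x-axis, 13 of 16 cells solid] → remaining = 45
after view 3 [z-axis, 9 of 16 cells solid] → remaining = 25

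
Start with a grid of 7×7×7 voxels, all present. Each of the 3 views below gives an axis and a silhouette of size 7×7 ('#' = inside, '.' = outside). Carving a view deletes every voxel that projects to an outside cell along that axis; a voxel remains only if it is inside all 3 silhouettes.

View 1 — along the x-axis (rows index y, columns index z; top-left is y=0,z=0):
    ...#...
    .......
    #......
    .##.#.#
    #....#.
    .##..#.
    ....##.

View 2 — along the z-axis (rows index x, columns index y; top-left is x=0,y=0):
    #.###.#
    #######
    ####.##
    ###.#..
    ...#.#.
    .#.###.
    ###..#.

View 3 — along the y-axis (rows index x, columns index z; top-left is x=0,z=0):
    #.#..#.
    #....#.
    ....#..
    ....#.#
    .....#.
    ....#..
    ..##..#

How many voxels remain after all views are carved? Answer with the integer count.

remaining voxels: 16

before carving: 343 voxels (7×7×7)
carve view 1 (along x, YZ-mask fill 13/49): 91 voxels remain
carve view 2 (along z, XY-mask fill 32/49): 59 voxels remain
carve view 3 (along y, XZ-mask fill 13/49): 16 voxels remain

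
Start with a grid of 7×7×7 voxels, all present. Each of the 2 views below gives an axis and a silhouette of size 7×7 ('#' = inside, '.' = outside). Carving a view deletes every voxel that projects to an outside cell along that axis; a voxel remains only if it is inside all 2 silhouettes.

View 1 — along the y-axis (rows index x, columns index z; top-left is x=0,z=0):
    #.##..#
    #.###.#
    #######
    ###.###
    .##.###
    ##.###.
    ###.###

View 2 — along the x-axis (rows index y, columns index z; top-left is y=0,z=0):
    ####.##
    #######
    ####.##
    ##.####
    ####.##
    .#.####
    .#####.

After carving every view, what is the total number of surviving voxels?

before carving: 343 voxels (7×7×7)
V1 y: intersect with XZ mask (38 set) -- 266 left
V2 x: intersect with YZ mask (41 set) -- 218 left

voxel count = 218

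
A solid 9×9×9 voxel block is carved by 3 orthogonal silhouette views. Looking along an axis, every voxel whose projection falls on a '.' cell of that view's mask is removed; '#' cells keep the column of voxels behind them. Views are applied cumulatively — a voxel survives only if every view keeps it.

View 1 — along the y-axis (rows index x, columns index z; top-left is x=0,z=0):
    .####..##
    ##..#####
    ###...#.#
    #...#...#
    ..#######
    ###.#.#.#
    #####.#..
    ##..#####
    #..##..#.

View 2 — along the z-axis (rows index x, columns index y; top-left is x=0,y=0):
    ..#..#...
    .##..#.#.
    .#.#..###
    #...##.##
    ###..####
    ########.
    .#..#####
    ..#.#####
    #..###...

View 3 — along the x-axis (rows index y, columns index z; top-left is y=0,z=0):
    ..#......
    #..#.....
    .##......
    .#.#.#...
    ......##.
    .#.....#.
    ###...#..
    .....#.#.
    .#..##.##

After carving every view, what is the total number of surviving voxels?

voxel count = 71

initial block: 9^3 = 729
after view 1 [y-axis, 51 of 81 cells solid] → remaining = 459
after view 2 [z-axis, 47 of 81 cells solid] → remaining = 271
after view 3 [x-axis, 23 of 81 cells solid] → remaining = 71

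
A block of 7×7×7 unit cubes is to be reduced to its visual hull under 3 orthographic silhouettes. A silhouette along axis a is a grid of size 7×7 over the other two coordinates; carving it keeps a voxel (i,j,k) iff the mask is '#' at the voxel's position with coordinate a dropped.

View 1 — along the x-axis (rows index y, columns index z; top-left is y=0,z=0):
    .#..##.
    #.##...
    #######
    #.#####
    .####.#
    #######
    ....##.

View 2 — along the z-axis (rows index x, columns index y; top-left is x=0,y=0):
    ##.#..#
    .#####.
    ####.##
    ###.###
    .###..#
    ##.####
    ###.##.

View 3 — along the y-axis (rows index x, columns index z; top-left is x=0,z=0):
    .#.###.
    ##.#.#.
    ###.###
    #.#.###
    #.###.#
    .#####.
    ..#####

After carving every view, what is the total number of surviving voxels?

remaining voxels: 119

initial block: 7^3 = 343
step 1: project along x, AND mask (33/49) → |grid| = 231
step 2: project along z, AND mask (36/49) → |grid| = 166
step 3: project along y, AND mask (34/49) → |grid| = 119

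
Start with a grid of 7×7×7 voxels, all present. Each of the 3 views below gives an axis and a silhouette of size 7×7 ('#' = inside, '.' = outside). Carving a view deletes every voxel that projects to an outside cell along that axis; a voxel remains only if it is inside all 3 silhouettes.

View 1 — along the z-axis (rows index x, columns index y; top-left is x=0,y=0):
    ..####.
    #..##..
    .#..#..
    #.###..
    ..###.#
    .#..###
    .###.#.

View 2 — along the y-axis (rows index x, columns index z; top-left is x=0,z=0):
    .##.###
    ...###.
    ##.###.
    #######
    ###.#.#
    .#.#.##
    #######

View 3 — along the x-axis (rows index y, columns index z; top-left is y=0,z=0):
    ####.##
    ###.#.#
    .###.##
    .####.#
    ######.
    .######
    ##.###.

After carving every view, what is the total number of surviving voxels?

101 voxels

before carving: 343 voxels (7×7×7)
after view 1 [z-axis, 25 of 49 cells solid] → remaining = 175
after view 2 [y-axis, 36 of 49 cells solid] → remaining = 131
after view 3 [x-axis, 38 of 49 cells solid] → remaining = 101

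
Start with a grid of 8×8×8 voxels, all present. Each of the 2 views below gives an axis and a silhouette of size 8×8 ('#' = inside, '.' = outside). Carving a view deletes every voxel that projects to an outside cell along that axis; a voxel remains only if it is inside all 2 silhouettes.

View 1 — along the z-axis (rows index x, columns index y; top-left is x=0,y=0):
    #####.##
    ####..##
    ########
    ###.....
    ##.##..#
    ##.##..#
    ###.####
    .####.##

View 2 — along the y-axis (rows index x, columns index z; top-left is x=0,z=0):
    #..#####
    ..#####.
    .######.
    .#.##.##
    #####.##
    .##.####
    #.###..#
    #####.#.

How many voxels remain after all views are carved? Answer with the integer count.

remaining voxels: 271

full grid |V| = 512
carve view 1 (along z, XY-mask fill 47/64): 376 voxels remain
carve view 2 (along y, XZ-mask fill 46/64): 271 voxels remain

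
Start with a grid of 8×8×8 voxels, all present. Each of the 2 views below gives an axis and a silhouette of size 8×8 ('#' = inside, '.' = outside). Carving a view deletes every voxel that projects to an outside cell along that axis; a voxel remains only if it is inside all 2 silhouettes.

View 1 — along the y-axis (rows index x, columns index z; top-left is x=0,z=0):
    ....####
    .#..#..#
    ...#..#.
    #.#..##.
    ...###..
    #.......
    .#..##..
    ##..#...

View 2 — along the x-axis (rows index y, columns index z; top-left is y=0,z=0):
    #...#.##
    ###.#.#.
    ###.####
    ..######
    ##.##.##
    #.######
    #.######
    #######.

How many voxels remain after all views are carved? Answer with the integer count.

|visual hull| = 145

full grid |V| = 512
carve view 1 (along y, XZ-mask fill 23/64): 184 voxels remain
carve view 2 (along x, YZ-mask fill 49/64): 145 voxels remain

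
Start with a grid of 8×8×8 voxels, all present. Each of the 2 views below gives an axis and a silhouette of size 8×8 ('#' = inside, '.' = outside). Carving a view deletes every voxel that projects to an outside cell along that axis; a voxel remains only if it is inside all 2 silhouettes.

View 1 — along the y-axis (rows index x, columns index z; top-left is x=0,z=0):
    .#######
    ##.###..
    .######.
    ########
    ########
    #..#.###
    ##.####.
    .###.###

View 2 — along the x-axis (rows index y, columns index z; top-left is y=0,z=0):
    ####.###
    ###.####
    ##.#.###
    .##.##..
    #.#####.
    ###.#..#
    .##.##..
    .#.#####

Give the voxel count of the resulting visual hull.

full grid |V| = 512
after view 1 [y-axis, 51 of 64 cells solid] → remaining = 408
after view 2 [x-axis, 45 of 64 cells solid] → remaining = 288

voxel count = 288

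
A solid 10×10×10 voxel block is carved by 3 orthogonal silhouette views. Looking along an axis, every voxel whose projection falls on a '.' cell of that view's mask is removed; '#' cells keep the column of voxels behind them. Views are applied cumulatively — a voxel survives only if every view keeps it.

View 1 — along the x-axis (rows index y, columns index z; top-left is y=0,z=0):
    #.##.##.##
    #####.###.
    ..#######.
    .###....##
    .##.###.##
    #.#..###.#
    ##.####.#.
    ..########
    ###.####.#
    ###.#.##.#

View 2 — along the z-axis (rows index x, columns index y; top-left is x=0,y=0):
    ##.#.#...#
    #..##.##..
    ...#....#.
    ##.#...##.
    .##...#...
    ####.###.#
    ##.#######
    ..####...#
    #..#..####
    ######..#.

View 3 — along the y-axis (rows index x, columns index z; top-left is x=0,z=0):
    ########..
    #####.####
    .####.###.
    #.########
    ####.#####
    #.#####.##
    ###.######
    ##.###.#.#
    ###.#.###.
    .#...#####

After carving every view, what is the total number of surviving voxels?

voxel count = 299

full grid |V| = 1000
after view 1 [x-axis, 70 of 100 cells solid] → remaining = 700
after view 2 [z-axis, 55 of 100 cells solid] → remaining = 378
after view 3 [y-axis, 79 of 100 cells solid] → remaining = 299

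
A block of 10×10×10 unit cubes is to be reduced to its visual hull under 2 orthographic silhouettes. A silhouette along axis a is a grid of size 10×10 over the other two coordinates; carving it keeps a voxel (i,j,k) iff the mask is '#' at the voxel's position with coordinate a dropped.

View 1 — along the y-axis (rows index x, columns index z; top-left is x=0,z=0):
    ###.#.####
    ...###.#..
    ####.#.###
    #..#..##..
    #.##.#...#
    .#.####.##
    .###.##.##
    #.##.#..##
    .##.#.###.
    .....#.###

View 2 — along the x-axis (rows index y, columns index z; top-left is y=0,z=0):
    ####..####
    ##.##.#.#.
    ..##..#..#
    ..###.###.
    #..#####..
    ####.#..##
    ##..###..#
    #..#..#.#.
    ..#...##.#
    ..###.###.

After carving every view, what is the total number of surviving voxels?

335 voxels

start: 10×10×10 = 1000 voxels
  1. axis=1 (XZ plane), |mask|=59  ⇒  voxels=590
  2. axis=0 (YZ plane), |mask|=57  ⇒  voxels=335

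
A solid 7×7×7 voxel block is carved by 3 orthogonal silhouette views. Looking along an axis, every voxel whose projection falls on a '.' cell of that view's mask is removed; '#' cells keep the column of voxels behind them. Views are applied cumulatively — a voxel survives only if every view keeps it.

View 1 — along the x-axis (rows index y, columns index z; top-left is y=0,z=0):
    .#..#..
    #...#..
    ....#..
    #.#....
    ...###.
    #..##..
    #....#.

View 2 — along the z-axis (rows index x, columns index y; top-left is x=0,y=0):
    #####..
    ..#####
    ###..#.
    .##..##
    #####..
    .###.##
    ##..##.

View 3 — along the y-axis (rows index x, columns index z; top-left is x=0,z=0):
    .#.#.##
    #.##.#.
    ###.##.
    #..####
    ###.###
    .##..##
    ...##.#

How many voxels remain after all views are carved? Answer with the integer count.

before carving: 343 voxels (7×7×7)
after view 1 [x-axis, 15 of 49 cells solid] → remaining = 105
after view 2 [z-axis, 32 of 49 cells solid] → remaining = 67
after view 3 [y-axis, 31 of 49 cells solid] → remaining = 43

|visual hull| = 43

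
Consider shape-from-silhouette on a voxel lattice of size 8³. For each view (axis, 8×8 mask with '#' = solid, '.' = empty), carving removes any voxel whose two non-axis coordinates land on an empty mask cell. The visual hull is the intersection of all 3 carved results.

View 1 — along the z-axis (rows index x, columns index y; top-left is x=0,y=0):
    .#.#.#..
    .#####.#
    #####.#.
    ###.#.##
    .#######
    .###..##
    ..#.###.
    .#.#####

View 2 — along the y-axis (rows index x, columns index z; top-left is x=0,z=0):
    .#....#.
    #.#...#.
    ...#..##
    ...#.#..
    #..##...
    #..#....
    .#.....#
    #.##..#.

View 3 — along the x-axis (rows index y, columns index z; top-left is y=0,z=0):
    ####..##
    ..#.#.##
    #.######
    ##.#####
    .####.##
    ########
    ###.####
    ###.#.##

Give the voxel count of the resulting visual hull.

88 voxels

start: 8×8×8 = 512 voxels
after view 1 [z-axis, 43 of 64 cells solid] → remaining = 344
after view 2 [y-axis, 21 of 64 cells solid] → remaining = 117
after view 3 [x-axis, 51 of 64 cells solid] → remaining = 88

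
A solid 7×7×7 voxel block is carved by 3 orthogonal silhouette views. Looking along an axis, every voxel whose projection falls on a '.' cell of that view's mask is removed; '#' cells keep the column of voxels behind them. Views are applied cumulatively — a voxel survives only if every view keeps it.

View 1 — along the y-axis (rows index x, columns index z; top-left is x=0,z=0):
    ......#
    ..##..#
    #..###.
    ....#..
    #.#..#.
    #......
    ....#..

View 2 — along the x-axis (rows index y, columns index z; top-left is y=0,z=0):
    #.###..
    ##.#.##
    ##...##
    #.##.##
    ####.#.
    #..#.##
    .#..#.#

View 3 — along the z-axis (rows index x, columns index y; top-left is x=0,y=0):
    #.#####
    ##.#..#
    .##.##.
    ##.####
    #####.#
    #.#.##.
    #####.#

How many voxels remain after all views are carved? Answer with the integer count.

|visual hull| = 43

start: 7×7×7 = 343 voxels
step 1: project along y, AND mask (14/49) → |grid| = 98
step 2: project along x, AND mask (30/49) → |grid| = 60
step 3: project along z, AND mask (36/49) → |grid| = 43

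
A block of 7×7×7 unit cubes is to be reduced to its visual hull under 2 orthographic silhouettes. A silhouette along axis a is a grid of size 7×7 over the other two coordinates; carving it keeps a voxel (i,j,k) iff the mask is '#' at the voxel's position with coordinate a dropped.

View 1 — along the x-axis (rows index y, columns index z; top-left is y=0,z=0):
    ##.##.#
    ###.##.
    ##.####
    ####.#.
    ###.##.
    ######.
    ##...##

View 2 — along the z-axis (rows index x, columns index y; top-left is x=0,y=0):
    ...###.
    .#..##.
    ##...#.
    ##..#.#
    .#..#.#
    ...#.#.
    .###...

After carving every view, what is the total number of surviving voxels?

initial block: 7^3 = 343
after view 1 [x-axis, 36 of 49 cells solid] → remaining = 252
after view 2 [z-axis, 21 of 49 cells solid] → remaining = 108

remaining voxels: 108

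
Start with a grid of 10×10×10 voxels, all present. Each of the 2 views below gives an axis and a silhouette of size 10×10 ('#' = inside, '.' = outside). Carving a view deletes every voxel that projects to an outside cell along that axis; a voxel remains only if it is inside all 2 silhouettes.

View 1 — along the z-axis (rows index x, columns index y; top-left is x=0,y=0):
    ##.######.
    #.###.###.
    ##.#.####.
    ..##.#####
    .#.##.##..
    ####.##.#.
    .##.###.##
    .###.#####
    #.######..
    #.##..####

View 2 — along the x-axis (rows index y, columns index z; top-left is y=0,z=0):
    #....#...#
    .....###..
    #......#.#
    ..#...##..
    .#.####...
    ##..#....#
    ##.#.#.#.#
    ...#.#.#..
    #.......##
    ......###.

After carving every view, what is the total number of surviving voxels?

full grid |V| = 1000
  1. axis=2 (XY plane), |mask|=70  ⇒  voxels=700
  2. axis=0 (YZ plane), |mask|=36  ⇒  voxels=257

257 voxels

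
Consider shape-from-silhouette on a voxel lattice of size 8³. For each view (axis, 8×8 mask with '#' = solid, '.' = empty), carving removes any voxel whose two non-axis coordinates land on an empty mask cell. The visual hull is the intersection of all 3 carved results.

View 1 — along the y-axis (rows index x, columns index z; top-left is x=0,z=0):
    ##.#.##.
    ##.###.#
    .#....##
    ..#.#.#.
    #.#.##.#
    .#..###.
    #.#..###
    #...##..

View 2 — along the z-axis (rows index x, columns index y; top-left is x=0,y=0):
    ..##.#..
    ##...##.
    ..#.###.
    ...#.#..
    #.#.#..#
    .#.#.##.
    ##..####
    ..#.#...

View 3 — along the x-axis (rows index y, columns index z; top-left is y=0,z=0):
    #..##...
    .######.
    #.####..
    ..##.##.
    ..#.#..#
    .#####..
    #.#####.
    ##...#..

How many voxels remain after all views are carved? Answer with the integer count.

remaining voxels: 72

initial block: 8^3 = 512
carve view 1 (along y, XZ-mask fill 34/64): 272 voxels remain
carve view 2 (along z, XY-mask fill 29/64): 129 voxels remain
carve view 3 (along x, YZ-mask fill 35/64): 72 voxels remain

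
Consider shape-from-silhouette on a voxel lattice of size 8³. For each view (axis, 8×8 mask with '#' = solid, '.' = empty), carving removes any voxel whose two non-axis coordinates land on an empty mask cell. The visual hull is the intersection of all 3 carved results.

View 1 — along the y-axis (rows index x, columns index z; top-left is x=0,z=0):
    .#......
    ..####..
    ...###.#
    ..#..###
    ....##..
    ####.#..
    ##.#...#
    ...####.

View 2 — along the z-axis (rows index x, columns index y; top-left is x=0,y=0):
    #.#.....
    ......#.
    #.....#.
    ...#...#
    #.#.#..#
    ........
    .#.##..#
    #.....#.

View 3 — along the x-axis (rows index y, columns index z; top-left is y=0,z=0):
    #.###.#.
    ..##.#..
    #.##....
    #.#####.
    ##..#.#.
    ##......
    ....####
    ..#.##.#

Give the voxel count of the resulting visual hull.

start: 8×8×8 = 512 voxels
step 1: project along y, AND mask (28/64) → |grid| = 224
step 2: project along z, AND mask (17/64) → |grid| = 54
step 3: project along x, AND mask (31/64) → |grid| = 29

|visual hull| = 29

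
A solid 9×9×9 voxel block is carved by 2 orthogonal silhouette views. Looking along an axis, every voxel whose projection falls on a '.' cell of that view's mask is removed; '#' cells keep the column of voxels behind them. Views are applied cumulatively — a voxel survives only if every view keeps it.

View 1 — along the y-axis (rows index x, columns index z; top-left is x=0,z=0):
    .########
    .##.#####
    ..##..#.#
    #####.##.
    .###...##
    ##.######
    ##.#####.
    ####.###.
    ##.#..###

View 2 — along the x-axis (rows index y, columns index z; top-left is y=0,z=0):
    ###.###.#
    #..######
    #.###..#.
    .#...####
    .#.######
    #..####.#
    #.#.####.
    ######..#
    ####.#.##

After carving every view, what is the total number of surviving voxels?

full grid |V| = 729
step 1: project along y, AND mask (59/81) → |grid| = 531
step 2: project along x, AND mask (57/81) → |grid| = 366

voxel count = 366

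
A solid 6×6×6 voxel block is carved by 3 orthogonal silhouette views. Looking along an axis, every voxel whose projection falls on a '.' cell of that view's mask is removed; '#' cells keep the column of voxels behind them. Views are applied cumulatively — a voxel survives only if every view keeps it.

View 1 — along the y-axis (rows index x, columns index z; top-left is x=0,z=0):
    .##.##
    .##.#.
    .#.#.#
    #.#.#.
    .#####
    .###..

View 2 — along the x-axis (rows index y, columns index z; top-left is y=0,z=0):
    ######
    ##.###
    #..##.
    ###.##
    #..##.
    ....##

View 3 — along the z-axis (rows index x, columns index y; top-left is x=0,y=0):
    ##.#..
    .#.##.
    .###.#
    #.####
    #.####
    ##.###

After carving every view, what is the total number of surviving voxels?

58 voxels

before carving: 216 voxels (6×6×6)
carve view 1 (along y, XZ-mask fill 21/36): 126 voxels remain
carve view 2 (along x, YZ-mask fill 24/36): 78 voxels remain
carve view 3 (along z, XY-mask fill 25/36): 58 voxels remain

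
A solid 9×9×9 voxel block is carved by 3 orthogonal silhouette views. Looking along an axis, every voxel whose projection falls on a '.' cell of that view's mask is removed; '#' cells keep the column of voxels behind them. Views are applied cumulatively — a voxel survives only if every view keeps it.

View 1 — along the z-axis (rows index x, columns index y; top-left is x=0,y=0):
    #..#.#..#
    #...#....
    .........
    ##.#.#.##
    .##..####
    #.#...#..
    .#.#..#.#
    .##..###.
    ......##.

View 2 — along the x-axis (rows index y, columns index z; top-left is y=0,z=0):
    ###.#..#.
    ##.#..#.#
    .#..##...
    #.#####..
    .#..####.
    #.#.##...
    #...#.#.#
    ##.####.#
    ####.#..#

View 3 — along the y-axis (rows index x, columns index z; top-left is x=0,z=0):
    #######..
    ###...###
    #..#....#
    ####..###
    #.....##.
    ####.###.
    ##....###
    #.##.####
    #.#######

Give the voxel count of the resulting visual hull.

initial block: 9^3 = 729
carve view 1 (along z, XY-mask fill 32/81): 288 voxels remain
carve view 2 (along x, YZ-mask fill 45/81): 160 voxels remain
carve view 3 (along y, XZ-mask fill 53/81): 105 voxels remain

105 voxels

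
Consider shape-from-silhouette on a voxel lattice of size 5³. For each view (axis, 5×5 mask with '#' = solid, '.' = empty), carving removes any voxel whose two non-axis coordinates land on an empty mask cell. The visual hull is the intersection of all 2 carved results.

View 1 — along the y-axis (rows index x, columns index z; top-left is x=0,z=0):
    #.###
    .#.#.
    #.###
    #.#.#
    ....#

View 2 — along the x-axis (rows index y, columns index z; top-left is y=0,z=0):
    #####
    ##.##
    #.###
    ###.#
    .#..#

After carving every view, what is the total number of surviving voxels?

initial block: 5^3 = 125
V1 y: intersect with XZ mask (14 set) -- 70 left
V2 x: intersect with YZ mask (19 set) -- 54 left

54 voxels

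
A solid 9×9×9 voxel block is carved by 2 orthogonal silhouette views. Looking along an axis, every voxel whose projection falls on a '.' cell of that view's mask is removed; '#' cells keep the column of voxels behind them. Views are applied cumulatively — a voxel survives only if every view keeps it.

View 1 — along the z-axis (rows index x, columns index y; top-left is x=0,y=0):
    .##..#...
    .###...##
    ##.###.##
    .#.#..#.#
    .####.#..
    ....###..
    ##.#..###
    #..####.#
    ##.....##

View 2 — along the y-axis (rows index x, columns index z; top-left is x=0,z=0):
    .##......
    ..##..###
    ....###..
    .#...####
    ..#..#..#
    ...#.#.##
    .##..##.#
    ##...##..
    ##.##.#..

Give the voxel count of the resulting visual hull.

remaining voxels: 173

start: 9×9×9 = 729 voxels
[1] z-view keeps 43 columns → grid now 387
[2] y-view keeps 36 columns → grid now 173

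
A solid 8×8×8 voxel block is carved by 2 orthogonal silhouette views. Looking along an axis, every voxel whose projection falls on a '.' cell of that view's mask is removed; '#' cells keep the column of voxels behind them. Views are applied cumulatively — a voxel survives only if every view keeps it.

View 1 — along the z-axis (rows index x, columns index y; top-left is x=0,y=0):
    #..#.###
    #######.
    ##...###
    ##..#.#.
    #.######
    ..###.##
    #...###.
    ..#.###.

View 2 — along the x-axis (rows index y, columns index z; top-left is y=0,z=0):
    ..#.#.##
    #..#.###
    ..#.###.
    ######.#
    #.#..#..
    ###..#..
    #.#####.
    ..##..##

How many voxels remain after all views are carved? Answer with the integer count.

before carving: 512 voxels (8×8×8)
[1] z-view keeps 41 columns → grid now 328
[2] x-view keeps 37 columns → grid now 189

voxel count = 189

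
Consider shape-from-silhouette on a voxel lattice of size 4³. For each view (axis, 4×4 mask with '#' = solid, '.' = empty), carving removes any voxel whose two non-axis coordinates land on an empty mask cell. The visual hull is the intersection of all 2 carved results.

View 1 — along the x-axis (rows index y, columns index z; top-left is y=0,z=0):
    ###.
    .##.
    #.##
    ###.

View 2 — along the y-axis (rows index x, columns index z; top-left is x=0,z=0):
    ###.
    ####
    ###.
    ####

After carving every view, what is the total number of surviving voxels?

initial block: 4^3 = 64
after view 1 [x-axis, 11 of 16 cells solid] → remaining = 44
after view 2 [y-axis, 14 of 16 cells solid] → remaining = 42

remaining voxels: 42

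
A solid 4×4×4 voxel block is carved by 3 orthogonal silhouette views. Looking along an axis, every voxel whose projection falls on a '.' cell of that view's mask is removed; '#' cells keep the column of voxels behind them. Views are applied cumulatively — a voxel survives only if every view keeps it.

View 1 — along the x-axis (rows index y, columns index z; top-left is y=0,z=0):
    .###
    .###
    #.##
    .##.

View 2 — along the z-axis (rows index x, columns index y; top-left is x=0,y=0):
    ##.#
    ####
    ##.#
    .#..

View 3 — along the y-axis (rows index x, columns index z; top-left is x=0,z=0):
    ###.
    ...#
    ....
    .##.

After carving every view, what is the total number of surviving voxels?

11 voxels

full grid |V| = 64
step 1: project along x, AND mask (11/16) → |grid| = 44
step 2: project along z, AND mask (11/16) → |grid| = 30
step 3: project along y, AND mask (6/16) → |grid| = 11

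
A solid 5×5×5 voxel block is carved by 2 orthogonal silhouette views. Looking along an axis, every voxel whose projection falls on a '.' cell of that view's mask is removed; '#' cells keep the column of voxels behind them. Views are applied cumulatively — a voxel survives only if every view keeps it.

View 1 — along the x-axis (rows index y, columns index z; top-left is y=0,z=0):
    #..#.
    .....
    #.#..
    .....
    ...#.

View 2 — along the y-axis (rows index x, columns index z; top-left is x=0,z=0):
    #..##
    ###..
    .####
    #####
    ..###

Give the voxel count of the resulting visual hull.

18 voxels

before carving: 125 voxels (5×5×5)
step 1: project along x, AND mask (5/25) → |grid| = 25
step 2: project along y, AND mask (18/25) → |grid| = 18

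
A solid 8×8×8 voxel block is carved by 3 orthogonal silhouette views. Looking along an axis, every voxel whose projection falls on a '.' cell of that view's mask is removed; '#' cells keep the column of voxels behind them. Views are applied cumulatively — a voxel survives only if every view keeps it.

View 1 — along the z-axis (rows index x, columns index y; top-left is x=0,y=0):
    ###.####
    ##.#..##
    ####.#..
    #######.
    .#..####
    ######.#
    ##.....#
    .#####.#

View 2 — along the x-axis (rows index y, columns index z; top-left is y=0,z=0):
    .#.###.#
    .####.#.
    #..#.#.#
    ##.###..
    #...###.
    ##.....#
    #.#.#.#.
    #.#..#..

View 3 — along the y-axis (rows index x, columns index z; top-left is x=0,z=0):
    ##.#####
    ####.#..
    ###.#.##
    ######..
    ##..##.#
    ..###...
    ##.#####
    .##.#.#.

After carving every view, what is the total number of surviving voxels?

remaining voxels: 122

before carving: 512 voxels (8×8×8)
V1 z: intersect with XY mask (45 set) -- 360 left
V2 x: intersect with YZ mask (33 set) -- 187 left
V3 y: intersect with XZ mask (43 set) -- 122 left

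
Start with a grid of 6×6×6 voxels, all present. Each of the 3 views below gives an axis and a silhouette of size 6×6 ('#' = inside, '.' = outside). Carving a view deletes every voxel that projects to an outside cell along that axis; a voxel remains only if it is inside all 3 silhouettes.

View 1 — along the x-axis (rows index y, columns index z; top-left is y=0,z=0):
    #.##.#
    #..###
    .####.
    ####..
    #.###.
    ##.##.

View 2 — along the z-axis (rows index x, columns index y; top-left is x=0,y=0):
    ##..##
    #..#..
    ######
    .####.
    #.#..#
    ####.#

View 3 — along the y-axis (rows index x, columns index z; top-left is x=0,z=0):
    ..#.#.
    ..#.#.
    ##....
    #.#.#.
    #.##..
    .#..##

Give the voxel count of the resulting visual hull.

before carving: 216 voxels (6×6×6)
  1. axis=0 (YZ plane), |mask|=24  ⇒  voxels=144
  2. axis=2 (XY plane), |mask|=24  ⇒  voxels=96
  3. axis=1 (XZ plane), |mask|=15  ⇒  voxels=39

|visual hull| = 39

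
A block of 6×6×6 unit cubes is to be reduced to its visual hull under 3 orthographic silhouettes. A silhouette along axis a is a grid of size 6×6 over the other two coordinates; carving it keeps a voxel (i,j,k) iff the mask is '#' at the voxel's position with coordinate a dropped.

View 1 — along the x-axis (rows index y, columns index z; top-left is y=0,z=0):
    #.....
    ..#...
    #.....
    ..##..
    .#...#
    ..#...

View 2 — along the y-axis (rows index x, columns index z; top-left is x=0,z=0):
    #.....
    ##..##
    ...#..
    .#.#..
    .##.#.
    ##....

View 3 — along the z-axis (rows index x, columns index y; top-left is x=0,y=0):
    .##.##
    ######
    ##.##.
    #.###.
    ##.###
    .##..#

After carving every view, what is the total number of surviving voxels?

|visual hull| = 13

start: 6×6×6 = 216 voxels
[1] x-view keeps 8 columns → grid now 48
[2] y-view keeps 13 columns → grid now 16
[3] z-view keeps 26 columns → grid now 13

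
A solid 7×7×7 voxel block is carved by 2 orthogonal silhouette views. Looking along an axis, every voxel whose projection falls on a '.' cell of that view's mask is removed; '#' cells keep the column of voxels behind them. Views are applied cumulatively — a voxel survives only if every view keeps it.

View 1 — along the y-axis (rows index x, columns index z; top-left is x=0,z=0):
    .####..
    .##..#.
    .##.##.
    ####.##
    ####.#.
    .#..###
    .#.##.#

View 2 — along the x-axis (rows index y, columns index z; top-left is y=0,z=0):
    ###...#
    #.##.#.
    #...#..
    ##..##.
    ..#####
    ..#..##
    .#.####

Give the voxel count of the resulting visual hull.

start: 7×7×7 = 343 voxels
after view 1 [y-axis, 30 of 49 cells solid] → remaining = 210
after view 2 [x-axis, 27 of 49 cells solid] → remaining = 114

114 voxels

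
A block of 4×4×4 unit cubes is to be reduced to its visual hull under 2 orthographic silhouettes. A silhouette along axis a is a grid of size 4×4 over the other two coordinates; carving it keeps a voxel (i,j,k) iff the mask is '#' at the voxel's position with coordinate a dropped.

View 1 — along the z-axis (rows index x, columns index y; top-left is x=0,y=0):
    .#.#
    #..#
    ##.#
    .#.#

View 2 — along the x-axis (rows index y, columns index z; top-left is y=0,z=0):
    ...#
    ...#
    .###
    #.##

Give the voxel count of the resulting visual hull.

remaining voxels: 17

full grid |V| = 64
[1] z-view keeps 9 columns → grid now 36
[2] x-view keeps 8 columns → grid now 17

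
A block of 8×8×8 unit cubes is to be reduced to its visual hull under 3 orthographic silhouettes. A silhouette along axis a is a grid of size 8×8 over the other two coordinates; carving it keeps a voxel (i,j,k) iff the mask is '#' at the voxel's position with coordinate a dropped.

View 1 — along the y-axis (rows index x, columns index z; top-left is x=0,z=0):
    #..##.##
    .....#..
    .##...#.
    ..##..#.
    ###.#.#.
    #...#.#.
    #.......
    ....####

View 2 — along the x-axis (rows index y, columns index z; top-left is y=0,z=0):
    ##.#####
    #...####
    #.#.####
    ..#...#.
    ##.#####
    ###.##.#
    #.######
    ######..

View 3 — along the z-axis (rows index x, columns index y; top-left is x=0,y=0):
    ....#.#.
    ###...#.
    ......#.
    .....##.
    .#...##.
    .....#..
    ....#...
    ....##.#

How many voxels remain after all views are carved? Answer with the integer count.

initial block: 8^3 = 512
step 1: project along y, AND mask (25/64) → |grid| = 200
step 2: project along x, AND mask (46/64) → |grid| = 149
step 3: project along z, AND mask (17/64) → |grid| = 43

43 voxels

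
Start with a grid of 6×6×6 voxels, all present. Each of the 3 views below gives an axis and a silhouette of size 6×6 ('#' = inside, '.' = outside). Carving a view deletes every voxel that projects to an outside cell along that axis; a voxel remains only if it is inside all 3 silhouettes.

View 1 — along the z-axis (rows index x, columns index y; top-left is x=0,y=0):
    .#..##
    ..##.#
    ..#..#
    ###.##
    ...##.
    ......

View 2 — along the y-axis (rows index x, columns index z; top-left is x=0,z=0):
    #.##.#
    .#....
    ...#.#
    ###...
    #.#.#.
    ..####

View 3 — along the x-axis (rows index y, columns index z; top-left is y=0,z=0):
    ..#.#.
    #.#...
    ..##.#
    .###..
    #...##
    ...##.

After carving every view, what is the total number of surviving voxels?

|visual hull| = 17

start: 6×6×6 = 216 voxels
[1] z-view keeps 15 columns → grid now 90
[2] y-view keeps 17 columns → grid now 40
[3] x-view keeps 15 columns → grid now 17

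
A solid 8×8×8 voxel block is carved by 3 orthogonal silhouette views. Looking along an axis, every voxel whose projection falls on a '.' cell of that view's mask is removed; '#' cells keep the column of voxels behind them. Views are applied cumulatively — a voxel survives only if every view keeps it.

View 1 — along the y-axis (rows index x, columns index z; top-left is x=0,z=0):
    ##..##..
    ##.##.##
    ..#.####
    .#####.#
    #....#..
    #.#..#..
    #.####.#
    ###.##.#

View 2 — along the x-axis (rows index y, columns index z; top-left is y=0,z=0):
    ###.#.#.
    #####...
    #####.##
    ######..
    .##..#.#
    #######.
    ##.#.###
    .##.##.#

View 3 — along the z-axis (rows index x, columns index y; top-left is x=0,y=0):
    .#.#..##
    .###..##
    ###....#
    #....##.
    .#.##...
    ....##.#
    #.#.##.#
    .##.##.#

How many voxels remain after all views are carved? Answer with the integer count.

voxel count = 114

start: 8×8×8 = 512 voxels
[1] y-view keeps 38 columns → grid now 304
[2] x-view keeps 45 columns → grid now 217
[3] z-view keeps 32 columns → grid now 114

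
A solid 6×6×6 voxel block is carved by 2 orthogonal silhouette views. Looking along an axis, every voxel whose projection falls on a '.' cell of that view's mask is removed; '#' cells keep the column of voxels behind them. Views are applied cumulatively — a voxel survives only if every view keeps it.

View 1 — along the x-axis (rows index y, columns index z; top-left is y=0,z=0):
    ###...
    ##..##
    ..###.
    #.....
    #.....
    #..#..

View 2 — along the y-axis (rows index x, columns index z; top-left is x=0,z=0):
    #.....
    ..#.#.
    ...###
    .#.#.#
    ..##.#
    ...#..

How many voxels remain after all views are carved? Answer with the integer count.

start: 6×6×6 = 216 voxels
V1 x: intersect with YZ mask (14 set) -- 84 left
V2 y: intersect with XZ mask (13 set) -- 26 left

|visual hull| = 26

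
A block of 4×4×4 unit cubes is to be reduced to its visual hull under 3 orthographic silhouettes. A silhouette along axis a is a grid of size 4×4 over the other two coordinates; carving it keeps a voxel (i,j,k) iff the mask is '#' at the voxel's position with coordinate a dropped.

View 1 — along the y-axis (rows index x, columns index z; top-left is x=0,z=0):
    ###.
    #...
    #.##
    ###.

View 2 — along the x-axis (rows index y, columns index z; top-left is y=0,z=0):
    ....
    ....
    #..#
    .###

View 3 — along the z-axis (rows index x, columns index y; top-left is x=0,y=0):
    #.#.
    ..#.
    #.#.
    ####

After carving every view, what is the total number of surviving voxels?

initial block: 4^3 = 64
  1. axis=1 (XZ plane), |mask|=10  ⇒  voxels=40
  2. axis=0 (YZ plane), |mask|=5  ⇒  voxels=11
  3. axis=2 (XY plane), |mask|=9  ⇒  voxels=7

remaining voxels: 7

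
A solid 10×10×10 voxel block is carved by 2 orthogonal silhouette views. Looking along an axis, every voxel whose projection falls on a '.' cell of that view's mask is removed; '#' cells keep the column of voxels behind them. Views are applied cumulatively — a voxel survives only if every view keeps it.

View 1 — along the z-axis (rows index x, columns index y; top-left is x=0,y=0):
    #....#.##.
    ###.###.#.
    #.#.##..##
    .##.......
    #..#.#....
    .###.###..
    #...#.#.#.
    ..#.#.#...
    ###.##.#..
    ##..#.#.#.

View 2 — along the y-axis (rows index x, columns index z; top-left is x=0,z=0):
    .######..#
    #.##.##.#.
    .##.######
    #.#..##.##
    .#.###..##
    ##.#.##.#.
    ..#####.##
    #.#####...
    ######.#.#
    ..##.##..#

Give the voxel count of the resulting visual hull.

voxel count = 303

full grid |V| = 1000
  1. axis=2 (XY plane), |mask|=46  ⇒  voxels=460
  2. axis=1 (XZ plane), |mask|=65  ⇒  voxels=303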